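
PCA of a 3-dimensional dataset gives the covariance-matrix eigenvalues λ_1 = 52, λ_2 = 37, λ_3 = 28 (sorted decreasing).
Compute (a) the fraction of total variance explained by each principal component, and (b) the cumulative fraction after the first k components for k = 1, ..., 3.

Step 1 — total variance = trace(Sigma) = Σ λ_i = 52 + 37 + 28 = 117.

Step 2 — fraction explained by component i = λ_i / Σ λ:
  PC1: 52/117 = 0.4444
  PC2: 37/117 = 0.3162
  PC3: 28/117 = 0.2393

Step 3 — cumulative fraction after k components = (λ_1 + ... + λ_k) / Σ λ:
  k = 1: 52/117 = 0.4444
  k = 2: (52 + 37)/117 = 89/117 = 0.7607
  k = 3: (52 + 37 + 28)/117 = 117/117 = 1

Summary (fraction, with percent):

explained: PC1 0.4444 (44.44%), PC2 0.3162 (31.62%), PC3 0.2393 (23.93%);  cumulative: 0.4444, 0.7607, 1


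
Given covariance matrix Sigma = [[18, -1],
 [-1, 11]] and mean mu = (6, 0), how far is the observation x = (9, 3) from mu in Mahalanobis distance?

Step 1 — centre the observation: (x - mu) = (3, 3).

Step 2 — invert Sigma. det(Sigma) = 18·11 - (-1)² = 197.
  Sigma^{-1} = (1/det) · [[d, -b], [-b, a]] = [[0.0558, 0.0051],
 [0.0051, 0.0914]].

Step 3 — form the quadratic (x - mu)^T · Sigma^{-1} · (x - mu):
  Sigma^{-1} · (x - mu) = (0.1827, 0.2893).
  (x - mu)^T · [Sigma^{-1} · (x - mu)] = (3)·(0.1827) + (3)·(0.2893) = 1.4162.

Step 4 — take square root: d = √(1.4162) ≈ 1.1901.

d(x, mu) = √(1.4162) ≈ 1.1901


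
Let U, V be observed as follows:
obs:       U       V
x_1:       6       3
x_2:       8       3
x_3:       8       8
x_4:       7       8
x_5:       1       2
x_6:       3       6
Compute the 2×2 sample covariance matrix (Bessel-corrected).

Step 1 — column means:
  mean(U) = (6 + 8 + 8 + 7 + 1 + 3) / 6 = 33/6 = 5.5
  mean(V) = (3 + 3 + 8 + 8 + 2 + 6) / 6 = 30/6 = 5

Step 2 — sample covariance S[i,j] = (1/(n-1)) · Σ_k (x_{k,i} - mean_i) · (x_{k,j} - mean_j), with n-1 = 5.
  S[U,U] = ((0.5)·(0.5) + (2.5)·(2.5) + (2.5)·(2.5) + (1.5)·(1.5) + (-4.5)·(-4.5) + (-2.5)·(-2.5)) / 5 = 41.5/5 = 8.3
  S[U,V] = ((0.5)·(-2) + (2.5)·(-2) + (2.5)·(3) + (1.5)·(3) + (-4.5)·(-3) + (-2.5)·(1)) / 5 = 17/5 = 3.4
  S[V,V] = ((-2)·(-2) + (-2)·(-2) + (3)·(3) + (3)·(3) + (-3)·(-3) + (1)·(1)) / 5 = 36/5 = 7.2

S is symmetric (S[j,i] = S[i,j]). Assembling:

S = [[8.3, 3.4],
 [3.4, 7.2]]


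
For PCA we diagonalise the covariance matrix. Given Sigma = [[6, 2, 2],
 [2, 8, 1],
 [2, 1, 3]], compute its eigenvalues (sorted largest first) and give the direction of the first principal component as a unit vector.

Step 1 — characteristic polynomial p(λ) = det(λI - Sigma) = λ³ - tr·λ² + c_1·λ - det, where tr = trace, c_1 = sum of the principal 2×2 minors, det = det(Sigma):
  tr = 6 + 8 + 3 = 17,
  c_1 = (6·8 - (2)²) + (6·3 - (2)²) + (8·3 - (1)²) = 44 + 14 + 23 = 81,
  det = 6·(8·3 - (1)²) - (2)·((2)·3 - (1)·(2)) + (2)·((2)·(1) - 8·(2)) = 6·(23) - (2)·(4) + (2)·(-14) = 102.
  So p(λ) = λ³ - 17λ² + 81λ - 102.
Step 2 — look for an integer root (rational root theorem: any rational root is an integer divisor of 102). Testing λ = 2:
  p(2) = 8 - 68 + 162 - 102 = 0  ✓
  Dividing out (λ - 2): p(λ) = (λ - 2)(λ² - 15λ + 51).
Step 3 — remaining eigenvalues from the quadratic λ² - 15λ + 51 = 0:
  Δ = 15² - 4·51 = 225 - 204 = 21,  λ = (15 ± √21)/2 = (15 ± 4.5826)/2 ≈ 9.7913 or 5.2087.
  Sorted: λ_1 = 9.7913,  λ_2 = 5.2087,  λ_3 = 2  (check: sum = 17 = tr ✓).

Step 4 — unit eigenvector for λ_1 ≈ 9.7913: v spans the null space of (Sigma - λ_1 I), whose rows are
  r_1 = (-3.7913, 2, 2),  r_2 = (2, -1.7913, 1),  r_3 = (2, 1, -6.7913).
  v is orthogonal to every row, so take v ∝ r_1 × r_2 = ((2)·(1) - (2)·(-1.7913), (2)·(2) - (-3.7913)·(1), (-3.7913)·(-1.7913) - (2)·(2)) ≈ (5.5826, 7.7913, 2.7913).
  Let u = (5.5826, 7.7913, 2.7913).
  ||u|| = √((5.5826)² + (7.7913)² + (2.7913)²) = √(99.6606) ≈ 9.983,  v_1 = u/||u|| ≈ (0.5592, 0.7805, 0.2796) (||v_1|| = 1).

λ_1 = 9.7913,  λ_2 = 5.2087,  λ_3 = 2;  v_1 ≈ (0.5592, 0.7805, 0.2796)


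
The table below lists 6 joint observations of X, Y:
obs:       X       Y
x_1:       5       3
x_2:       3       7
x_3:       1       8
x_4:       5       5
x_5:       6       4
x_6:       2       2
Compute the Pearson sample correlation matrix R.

Step 1 — column means:
  mean(X) = (5 + 3 + 1 + 5 + 6 + 2) / 6 = 22/6 = 3.6667
  mean(Y) = (3 + 7 + 8 + 5 + 4 + 2) / 6 = 29/6 = 4.8333

Step 2 — sample variances and covariances s[i,j] = (1/(n-1)) · Σ_k (x_{k,i} - mean_i) · (x_{k,j} - mean_j), with n-1 = 5:
  s[X,X] = ((1.3333)·(1.3333) + (-0.6667)·(-0.6667) + (-2.6667)·(-2.6667) + (1.3333)·(1.3333) + (2.3333)·(2.3333) + (-1.6667)·(-1.6667)) / 5 = 19.3333/5 = 3.8667
  s[X,Y] = ((1.3333)·(-1.8333) + (-0.6667)·(2.1667) + (-2.6667)·(3.1667) + (1.3333)·(0.1667) + (2.3333)·(-0.8333) + (-1.6667)·(-2.8333)) / 5 = -9.3333/5 = -1.8667
  s[Y,Y] = ((-1.8333)·(-1.8333) + (2.1667)·(2.1667) + (3.1667)·(3.1667) + (0.1667)·(0.1667) + (-0.8333)·(-0.8333) + (-2.8333)·(-2.8333)) / 5 = 26.8333/5 = 5.3667
  Sample standard deviations s_i = √(s[i,i]):
  s(X) = √(3.8667) = 1.9664
  s(Y) = √(5.3667) = 2.3166

Step 3 — r_{ij} = s_{ij} / (s_i · s_j):
  r[X,X] = 1 (diagonal).
  r[X,Y] = -1.8667 / (1.9664 · 2.3166) = -1.8667 / 4.5553 = -0.4098
  r[Y,Y] = 1 (diagonal).

R is symmetric with unit diagonal. Assembling:

R = [[1, -0.4098],
 [-0.4098, 1]]


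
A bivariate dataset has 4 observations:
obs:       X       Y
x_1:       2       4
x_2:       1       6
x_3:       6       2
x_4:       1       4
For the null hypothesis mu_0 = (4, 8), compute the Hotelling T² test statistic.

Step 1 — sample mean vector:
  mean(X) = (2 + 1 + 6 + 1) / 4 = 10/4 = 2.5
  mean(Y) = (4 + 6 + 2 + 4) / 4 = 16/4 = 4
  x̄ = (2.5, 4),  deviation x̄ - mu_0 = (2.5, 4) - (4, 8) = (-1.5, -4).

Step 2 — sample covariance matrix, S[i,j] = (1/(n-1)) · Σ_k (x_{k,i} - mean_i) · (x_{k,j} - mean_j), divisor n-1 = 3:
  S[X,X] = ((-0.5)·(-0.5) + (-1.5)·(-1.5) + (3.5)·(3.5) + (-1.5)·(-1.5)) / 3 = 17/3 = 5.6667
  S[X,Y] = ((-0.5)·(0) + (-1.5)·(2) + (3.5)·(-2) + (-1.5)·(0)) / 3 = -10/3 = -3.3333
  S[Y,Y] = ((0)·(0) + (2)·(2) + (-2)·(-2) + (0)·(0)) / 3 = 8/3 = 2.6667
  S = [[5.6667, -3.3333],
 [-3.3333, 2.6667]].

Step 3 — invert S. det(S) = 5.6667·2.6667 - (-3.3333)² = 4.
  S^{-1} = (1/det) · [[d, -b], [-b, a]] = [[0.6667, 0.8333],
 [0.8333, 1.4167]].

Step 4 — quadratic form (x̄ - mu_0)^T · S^{-1} · (x̄ - mu_0):
  S^{-1} · (x̄ - mu_0) = (-4.3333, -6.9167),
  (x̄ - mu_0)^T · [...] = (-1.5)·(-4.3333) + (-4)·(-6.9167) = 34.1667.

Step 5 — scale by n: T² = 4 · 34.1667 = 136.6667.

T² ≈ 136.6667


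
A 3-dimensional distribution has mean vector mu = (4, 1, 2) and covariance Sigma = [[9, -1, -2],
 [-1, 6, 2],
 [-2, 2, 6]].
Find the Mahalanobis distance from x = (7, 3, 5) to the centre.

Step 1 — centre the observation: (x - mu) = (3, 2, 3).

Step 2 — invert Sigma (cofactor / det for 3×3, or solve directly):
  Sigma^{-1} = [[0.1203, 0.0075, 0.0376],
 [0.0075, 0.188, -0.0602],
 [0.0376, -0.0602, 0.1992]].

Step 3 — form the quadratic (x - mu)^T · Sigma^{-1} · (x - mu):
  Sigma^{-1} · (x - mu) = (0.4887, 0.218, 0.5902).
  (x - mu)^T · [Sigma^{-1} · (x - mu)] = (3)·(0.4887) + (2)·(0.218) + (3)·(0.5902) = 3.6729.

Step 4 — take square root: d = √(3.6729) ≈ 1.9165.

d(x, mu) = √(3.6729) ≈ 1.9165


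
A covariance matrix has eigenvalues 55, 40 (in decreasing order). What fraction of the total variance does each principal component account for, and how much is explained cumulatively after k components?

Step 1 — total variance = trace(Sigma) = Σ λ_i = 55 + 40 = 95.

Step 2 — fraction explained by component i = λ_i / Σ λ:
  PC1: 55/95 = 0.5789
  PC2: 40/95 = 0.4211

Step 3 — cumulative fraction after k components = (λ_1 + ... + λ_k) / Σ λ:
  k = 1: 55/95 = 0.5789
  k = 2: (55 + 40)/95 = 95/95 = 1

Summary (fraction, with percent):

explained: PC1 0.5789 (57.89%), PC2 0.4211 (42.11%);  cumulative: 0.5789, 1


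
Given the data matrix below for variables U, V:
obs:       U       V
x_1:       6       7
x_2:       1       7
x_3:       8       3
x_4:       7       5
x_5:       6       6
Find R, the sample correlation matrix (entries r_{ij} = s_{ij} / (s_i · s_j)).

Step 1 — column means:
  mean(U) = (6 + 1 + 8 + 7 + 6) / 5 = 28/5 = 5.6
  mean(V) = (7 + 7 + 3 + 5 + 6) / 5 = 28/5 = 5.6

Step 2 — sample variances and covariances s[i,j] = (1/(n-1)) · Σ_k (x_{k,i} - mean_i) · (x_{k,j} - mean_j), with n-1 = 4:
  s[U,U] = ((0.4)·(0.4) + (-4.6)·(-4.6) + (2.4)·(2.4) + (1.4)·(1.4) + (0.4)·(0.4)) / 4 = 29.2/4 = 7.3
  s[U,V] = ((0.4)·(1.4) + (-4.6)·(1.4) + (2.4)·(-2.6) + (1.4)·(-0.6) + (0.4)·(0.4)) / 4 = -12.8/4 = -3.2
  s[V,V] = ((1.4)·(1.4) + (1.4)·(1.4) + (-2.6)·(-2.6) + (-0.6)·(-0.6) + (0.4)·(0.4)) / 4 = 11.2/4 = 2.8
  Sample standard deviations s_i = √(s[i,i]):
  s(U) = √(7.3) = 2.7019
  s(V) = √(2.8) = 1.6733

Step 3 — r_{ij} = s_{ij} / (s_i · s_j):
  r[U,U] = 1 (diagonal).
  r[U,V] = -3.2 / (2.7019 · 1.6733) = -3.2 / 4.5211 = -0.7078
  r[V,V] = 1 (diagonal).

R is symmetric with unit diagonal. Assembling:

R = [[1, -0.7078],
 [-0.7078, 1]]


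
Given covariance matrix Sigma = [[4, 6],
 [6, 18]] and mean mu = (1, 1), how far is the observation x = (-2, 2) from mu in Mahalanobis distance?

Step 1 — centre the observation: (x - mu) = (-3, 1).

Step 2 — invert Sigma. det(Sigma) = 4·18 - (6)² = 36.
  Sigma^{-1} = (1/det) · [[d, -b], [-b, a]] = [[0.5, -0.1667],
 [-0.1667, 0.1111]].

Step 3 — form the quadratic (x - mu)^T · Sigma^{-1} · (x - mu):
  Sigma^{-1} · (x - mu) = (-1.6667, 0.6111).
  (x - mu)^T · [Sigma^{-1} · (x - mu)] = (-3)·(-1.6667) + (1)·(0.6111) = 5.6111.

Step 4 — take square root: d = √(5.6111) ≈ 2.3688.

d(x, mu) = √(5.6111) ≈ 2.3688


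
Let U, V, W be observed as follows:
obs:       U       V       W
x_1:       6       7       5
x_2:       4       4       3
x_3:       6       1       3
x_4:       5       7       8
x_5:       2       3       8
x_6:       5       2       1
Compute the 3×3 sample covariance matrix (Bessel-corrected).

Step 1 — column means:
  mean(U) = (6 + 4 + 6 + 5 + 2 + 5) / 6 = 28/6 = 4.6667
  mean(V) = (7 + 4 + 1 + 7 + 3 + 2) / 6 = 24/6 = 4
  mean(W) = (5 + 3 + 3 + 8 + 8 + 1) / 6 = 28/6 = 4.6667

Step 2 — sample covariance S[i,j] = (1/(n-1)) · Σ_k (x_{k,i} - mean_i) · (x_{k,j} - mean_j), with n-1 = 5.
  S[U,U] = ((1.3333)·(1.3333) + (-0.6667)·(-0.6667) + (1.3333)·(1.3333) + (0.3333)·(0.3333) + (-2.6667)·(-2.6667) + (0.3333)·(0.3333)) / 5 = 11.3333/5 = 2.2667
  S[U,V] = ((1.3333)·(3) + (-0.6667)·(0) + (1.3333)·(-3) + (0.3333)·(3) + (-2.6667)·(-1) + (0.3333)·(-2)) / 5 = 3/5 = 0.6
  S[U,W] = ((1.3333)·(0.3333) + (-0.6667)·(-1.6667) + (1.3333)·(-1.6667) + (0.3333)·(3.3333) + (-2.6667)·(3.3333) + (0.3333)·(-3.6667)) / 5 = -9.6667/5 = -1.9333
  S[V,V] = ((3)·(3) + (0)·(0) + (-3)·(-3) + (3)·(3) + (-1)·(-1) + (-2)·(-2)) / 5 = 32/5 = 6.4
  S[V,W] = ((3)·(0.3333) + (0)·(-1.6667) + (-3)·(-1.6667) + (3)·(3.3333) + (-1)·(3.3333) + (-2)·(-3.6667)) / 5 = 20/5 = 4
  S[W,W] = ((0.3333)·(0.3333) + (-1.6667)·(-1.6667) + (-1.6667)·(-1.6667) + (3.3333)·(3.3333) + (3.3333)·(3.3333) + (-3.6667)·(-3.6667)) / 5 = 41.3333/5 = 8.2667

S is symmetric (S[j,i] = S[i,j]). Assembling:

S = [[2.2667, 0.6, -1.9333],
 [0.6, 6.4, 4],
 [-1.9333, 4, 8.2667]]


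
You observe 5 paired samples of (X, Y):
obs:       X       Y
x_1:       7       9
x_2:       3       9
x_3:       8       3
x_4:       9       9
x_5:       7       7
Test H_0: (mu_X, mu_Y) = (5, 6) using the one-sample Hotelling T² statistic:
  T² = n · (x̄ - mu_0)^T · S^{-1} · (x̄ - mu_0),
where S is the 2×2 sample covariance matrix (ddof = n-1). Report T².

Step 1 — sample mean vector:
  mean(X) = (7 + 3 + 8 + 9 + 7) / 5 = 34/5 = 6.8
  mean(Y) = (9 + 9 + 3 + 9 + 7) / 5 = 37/5 = 7.4
  x̄ = (6.8, 7.4),  deviation x̄ - mu_0 = (6.8, 7.4) - (5, 6) = (1.8, 1.4).

Step 2 — sample covariance matrix, S[i,j] = (1/(n-1)) · Σ_k (x_{k,i} - mean_i) · (x_{k,j} - mean_j), divisor n-1 = 4:
  S[X,X] = ((0.2)·(0.2) + (-3.8)·(-3.8) + (1.2)·(1.2) + (2.2)·(2.2) + (0.2)·(0.2)) / 4 = 20.8/4 = 5.2
  S[X,Y] = ((0.2)·(1.6) + (-3.8)·(1.6) + (1.2)·(-4.4) + (2.2)·(1.6) + (0.2)·(-0.4)) / 4 = -7.6/4 = -1.9
  S[Y,Y] = ((1.6)·(1.6) + (1.6)·(1.6) + (-4.4)·(-4.4) + (1.6)·(1.6) + (-0.4)·(-0.4)) / 4 = 27.2/4 = 6.8
  S = [[5.2, -1.9],
 [-1.9, 6.8]].

Step 3 — invert S. det(S) = 5.2·6.8 - (-1.9)² = 31.75.
  S^{-1} = (1/det) · [[d, -b], [-b, a]] = [[0.2142, 0.0598],
 [0.0598, 0.1638]].

Step 4 — quadratic form (x̄ - mu_0)^T · S^{-1} · (x̄ - mu_0):
  S^{-1} · (x̄ - mu_0) = (0.4693, 0.337),
  (x̄ - mu_0)^T · [...] = (1.8)·(0.4693) + (1.4)·(0.337) = 1.3165.

Step 5 — scale by n: T² = 5 · 1.3165 = 6.5827.

T² ≈ 6.5827


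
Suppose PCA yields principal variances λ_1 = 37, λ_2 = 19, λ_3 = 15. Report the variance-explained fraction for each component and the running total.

Step 1 — total variance = trace(Sigma) = Σ λ_i = 37 + 19 + 15 = 71.

Step 2 — fraction explained by component i = λ_i / Σ λ:
  PC1: 37/71 = 0.5211
  PC2: 19/71 = 0.2676
  PC3: 15/71 = 0.2113

Step 3 — cumulative fraction after k components = (λ_1 + ... + λ_k) / Σ λ:
  k = 1: 37/71 = 0.5211
  k = 2: (37 + 19)/71 = 56/71 = 0.7887
  k = 3: (37 + 19 + 15)/71 = 71/71 = 1

Summary (fraction, with percent):

explained: PC1 0.5211 (52.11%), PC2 0.2676 (26.76%), PC3 0.2113 (21.13%);  cumulative: 0.5211, 0.7887, 1


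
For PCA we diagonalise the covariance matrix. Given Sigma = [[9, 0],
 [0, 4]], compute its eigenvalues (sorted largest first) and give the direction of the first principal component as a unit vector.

Step 1 — characteristic polynomial of 2×2 Sigma:
  det(Sigma - λI) = λ² - trace · λ + det = 0.
  trace = 9 + 4 = 13, det = 9·4 - (0)² = 36.
Step 2 — discriminant:
  Δ = trace² - 4·det = 169 - 144 = 25.
Step 3 — eigenvalues:
  λ = (trace ± √Δ)/2 = (13 ± 5)/2,
  λ_1 = 9,  λ_2 = 4.

Step 4 — unit eigenvector for λ_1: Sigma is diagonal, so its eigenvectors are the coordinate axes. λ_1 = 9 is the diagonal entry on the first coordinate axis, hence
  v_1 = (1, 0) (||v_1|| = 1).

λ_1 = 9,  λ_2 = 4;  v_1 ≈ (1, 0)


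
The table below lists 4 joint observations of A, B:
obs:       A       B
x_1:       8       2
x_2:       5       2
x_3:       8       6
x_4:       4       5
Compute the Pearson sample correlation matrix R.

Step 1 — column means:
  mean(A) = (8 + 5 + 8 + 4) / 4 = 25/4 = 6.25
  mean(B) = (2 + 2 + 6 + 5) / 4 = 15/4 = 3.75

Step 2 — sample variances and covariances s[i,j] = (1/(n-1)) · Σ_k (x_{k,i} - mean_i) · (x_{k,j} - mean_j), with n-1 = 3:
  s[A,A] = ((1.75)·(1.75) + (-1.25)·(-1.25) + (1.75)·(1.75) + (-2.25)·(-2.25)) / 3 = 12.75/3 = 4.25
  s[A,B] = ((1.75)·(-1.75) + (-1.25)·(-1.75) + (1.75)·(2.25) + (-2.25)·(1.25)) / 3 = 0.25/3 = 0.0833
  s[B,B] = ((-1.75)·(-1.75) + (-1.75)·(-1.75) + (2.25)·(2.25) + (1.25)·(1.25)) / 3 = 12.75/3 = 4.25
  Sample standard deviations s_i = √(s[i,i]):
  s(A) = √(4.25) = 2.0616
  s(B) = √(4.25) = 2.0616

Step 3 — r_{ij} = s_{ij} / (s_i · s_j):
  r[A,A] = 1 (diagonal).
  r[A,B] = 0.0833 / (2.0616 · 2.0616) = 0.0833 / 4.25 = 0.0196
  r[B,B] = 1 (diagonal).

R is symmetric with unit diagonal. Assembling:

R = [[1, 0.0196],
 [0.0196, 1]]


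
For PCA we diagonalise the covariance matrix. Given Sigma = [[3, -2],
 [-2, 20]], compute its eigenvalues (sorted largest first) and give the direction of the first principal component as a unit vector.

Step 1 — characteristic polynomial of 2×2 Sigma:
  det(Sigma - λI) = λ² - trace · λ + det = 0.
  trace = 3 + 20 = 23, det = 3·20 - (-2)² = 56.
Step 2 — discriminant:
  Δ = trace² - 4·det = 529 - 224 = 305.
Step 3 — eigenvalues:
  λ = (trace ± √Δ)/2 = (23 ± 17.4642)/2,
  λ_1 = 20.2321,  λ_2 = 2.7679.

Step 4 — unit eigenvector for λ_1: solve (Sigma - λ_1 I)v = 0. First row:
  (3 - 20.2321)·v_x + (-2)·v_y = 0, i.e. (-17.2321)·v_x + (-2)·v_y = 0,
  so v ∝ (b, λ_1 - a) = (-2, 17.2321); multiply by -1 so the first entry is positive: u = (2, -17.2321).
  ||u|| = √((2)² + (-17.2321)²) = √(300.9461) ≈ 17.3478,
  v_1 = u/||u|| ≈ (0.1153, -0.9933) (||v_1|| = 1).

λ_1 = 20.2321,  λ_2 = 2.7679;  v_1 ≈ (0.1153, -0.9933)


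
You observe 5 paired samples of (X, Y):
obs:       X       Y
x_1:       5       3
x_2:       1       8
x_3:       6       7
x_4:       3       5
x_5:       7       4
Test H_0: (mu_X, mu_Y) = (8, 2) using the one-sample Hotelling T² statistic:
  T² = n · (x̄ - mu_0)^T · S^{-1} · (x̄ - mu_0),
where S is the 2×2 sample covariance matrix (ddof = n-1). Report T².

Step 1 — sample mean vector:
  mean(X) = (5 + 1 + 6 + 3 + 7) / 5 = 22/5 = 4.4
  mean(Y) = (3 + 8 + 7 + 5 + 4) / 5 = 27/5 = 5.4
  x̄ = (4.4, 5.4),  deviation x̄ - mu_0 = (4.4, 5.4) - (8, 2) = (-3.6, 3.4).

Step 2 — sample covariance matrix, S[i,j] = (1/(n-1)) · Σ_k (x_{k,i} - mean_i) · (x_{k,j} - mean_j), divisor n-1 = 4:
  S[X,X] = ((0.6)·(0.6) + (-3.4)·(-3.4) + (1.6)·(1.6) + (-1.4)·(-1.4) + (2.6)·(2.6)) / 4 = 23.2/4 = 5.8
  S[X,Y] = ((0.6)·(-2.4) + (-3.4)·(2.6) + (1.6)·(1.6) + (-1.4)·(-0.4) + (2.6)·(-1.4)) / 4 = -10.8/4 = -2.7
  S[Y,Y] = ((-2.4)·(-2.4) + (2.6)·(2.6) + (1.6)·(1.6) + (-0.4)·(-0.4) + (-1.4)·(-1.4)) / 4 = 17.2/4 = 4.3
  S = [[5.8, -2.7],
 [-2.7, 4.3]].

Step 3 — invert S. det(S) = 5.8·4.3 - (-2.7)² = 17.65.
  S^{-1} = (1/det) · [[d, -b], [-b, a]] = [[0.2436, 0.153],
 [0.153, 0.3286]].

Step 4 — quadratic form (x̄ - mu_0)^T · S^{-1} · (x̄ - mu_0):
  S^{-1} · (x̄ - mu_0) = (-0.3569, 0.5666),
  (x̄ - mu_0)^T · [...] = (-3.6)·(-0.3569) + (3.4)·(0.5666) = 3.2113.

Step 5 — scale by n: T² = 5 · 3.2113 = 16.0567.

T² ≈ 16.0567


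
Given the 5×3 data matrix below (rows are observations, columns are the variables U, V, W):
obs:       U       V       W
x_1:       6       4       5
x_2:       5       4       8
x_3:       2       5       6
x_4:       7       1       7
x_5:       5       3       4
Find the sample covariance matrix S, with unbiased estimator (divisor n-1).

Step 1 — column means:
  mean(U) = (6 + 5 + 2 + 7 + 5) / 5 = 25/5 = 5
  mean(V) = (4 + 4 + 5 + 1 + 3) / 5 = 17/5 = 3.4
  mean(W) = (5 + 8 + 6 + 7 + 4) / 5 = 30/5 = 6

Step 2 — sample covariance S[i,j] = (1/(n-1)) · Σ_k (x_{k,i} - mean_i) · (x_{k,j} - mean_j), with n-1 = 4.
  S[U,U] = ((1)·(1) + (0)·(0) + (-3)·(-3) + (2)·(2) + (0)·(0)) / 4 = 14/4 = 3.5
  S[U,V] = ((1)·(0.6) + (0)·(0.6) + (-3)·(1.6) + (2)·(-2.4) + (0)·(-0.4)) / 4 = -9/4 = -2.25
  S[U,W] = ((1)·(-1) + (0)·(2) + (-3)·(0) + (2)·(1) + (0)·(-2)) / 4 = 1/4 = 0.25
  S[V,V] = ((0.6)·(0.6) + (0.6)·(0.6) + (1.6)·(1.6) + (-2.4)·(-2.4) + (-0.4)·(-0.4)) / 4 = 9.2/4 = 2.3
  S[V,W] = ((0.6)·(-1) + (0.6)·(2) + (1.6)·(0) + (-2.4)·(1) + (-0.4)·(-2)) / 4 = -1/4 = -0.25
  S[W,W] = ((-1)·(-1) + (2)·(2) + (0)·(0) + (1)·(1) + (-2)·(-2)) / 4 = 10/4 = 2.5

S is symmetric (S[j,i] = S[i,j]). Assembling:

S = [[3.5, -2.25, 0.25],
 [-2.25, 2.3, -0.25],
 [0.25, -0.25, 2.5]]


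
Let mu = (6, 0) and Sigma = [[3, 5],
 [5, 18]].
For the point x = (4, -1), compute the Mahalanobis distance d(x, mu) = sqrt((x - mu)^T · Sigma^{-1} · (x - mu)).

Step 1 — centre the observation: (x - mu) = (-2, -1).

Step 2 — invert Sigma. det(Sigma) = 3·18 - (5)² = 29.
  Sigma^{-1} = (1/det) · [[d, -b], [-b, a]] = [[0.6207, -0.1724],
 [-0.1724, 0.1034]].

Step 3 — form the quadratic (x - mu)^T · Sigma^{-1} · (x - mu):
  Sigma^{-1} · (x - mu) = (-1.069, 0.2414).
  (x - mu)^T · [Sigma^{-1} · (x - mu)] = (-2)·(-1.069) + (-1)·(0.2414) = 1.8966.

Step 4 — take square root: d = √(1.8966) ≈ 1.3772.

d(x, mu) = √(1.8966) ≈ 1.3772


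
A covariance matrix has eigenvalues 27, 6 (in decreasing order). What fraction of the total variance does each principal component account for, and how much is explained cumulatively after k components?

Step 1 — total variance = trace(Sigma) = Σ λ_i = 27 + 6 = 33.

Step 2 — fraction explained by component i = λ_i / Σ λ:
  PC1: 27/33 = 0.8182
  PC2: 6/33 = 0.1818

Step 3 — cumulative fraction after k components = (λ_1 + ... + λ_k) / Σ λ:
  k = 1: 27/33 = 0.8182
  k = 2: (27 + 6)/33 = 33/33 = 1

Summary (fraction, with percent):

explained: PC1 0.8182 (81.82%), PC2 0.1818 (18.18%);  cumulative: 0.8182, 1


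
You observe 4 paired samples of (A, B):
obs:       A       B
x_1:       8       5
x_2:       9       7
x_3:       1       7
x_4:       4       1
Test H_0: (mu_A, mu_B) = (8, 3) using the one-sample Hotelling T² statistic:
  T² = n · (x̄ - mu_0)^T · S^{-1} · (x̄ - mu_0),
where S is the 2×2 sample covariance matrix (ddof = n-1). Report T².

Step 1 — sample mean vector:
  mean(A) = (8 + 9 + 1 + 4) / 4 = 22/4 = 5.5
  mean(B) = (5 + 7 + 7 + 1) / 4 = 20/4 = 5
  x̄ = (5.5, 5),  deviation x̄ - mu_0 = (5.5, 5) - (8, 3) = (-2.5, 2).

Step 2 — sample covariance matrix, S[i,j] = (1/(n-1)) · Σ_k (x_{k,i} - mean_i) · (x_{k,j} - mean_j), divisor n-1 = 3:
  S[A,A] = ((2.5)·(2.5) + (3.5)·(3.5) + (-4.5)·(-4.5) + (-1.5)·(-1.5)) / 3 = 41/3 = 13.6667
  S[A,B] = ((2.5)·(0) + (3.5)·(2) + (-4.5)·(2) + (-1.5)·(-4)) / 3 = 4/3 = 1.3333
  S[B,B] = ((0)·(0) + (2)·(2) + (2)·(2) + (-4)·(-4)) / 3 = 24/3 = 8
  S = [[13.6667, 1.3333],
 [1.3333, 8]].

Step 3 — invert S. det(S) = 13.6667·8 - (1.3333)² = 107.5556.
  S^{-1} = (1/det) · [[d, -b], [-b, a]] = [[0.0744, -0.0124],
 [-0.0124, 0.1271]].

Step 4 — quadratic form (x̄ - mu_0)^T · S^{-1} · (x̄ - mu_0):
  S^{-1} · (x̄ - mu_0) = (-0.2107, 0.2851),
  (x̄ - mu_0)^T · [...] = (-2.5)·(-0.2107) + (2)·(0.2851) = 1.0971.

Step 5 — scale by n: T² = 4 · 1.0971 = 4.3884.

T² ≈ 4.3884


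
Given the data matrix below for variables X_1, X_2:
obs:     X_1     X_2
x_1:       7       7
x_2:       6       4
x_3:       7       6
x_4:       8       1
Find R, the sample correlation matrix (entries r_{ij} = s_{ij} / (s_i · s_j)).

Step 1 — column means:
  mean(X_1) = (7 + 6 + 7 + 8) / 4 = 28/4 = 7
  mean(X_2) = (7 + 4 + 6 + 1) / 4 = 18/4 = 4.5

Step 2 — sample variances and covariances s[i,j] = (1/(n-1)) · Σ_k (x_{k,i} - mean_i) · (x_{k,j} - mean_j), with n-1 = 3:
  s[X_1,X_1] = ((0)·(0) + (-1)·(-1) + (0)·(0) + (1)·(1)) / 3 = 2/3 = 0.6667
  s[X_1,X_2] = ((0)·(2.5) + (-1)·(-0.5) + (0)·(1.5) + (1)·(-3.5)) / 3 = -3/3 = -1
  s[X_2,X_2] = ((2.5)·(2.5) + (-0.5)·(-0.5) + (1.5)·(1.5) + (-3.5)·(-3.5)) / 3 = 21/3 = 7
  Sample standard deviations s_i = √(s[i,i]):
  s(X_1) = √(0.6667) = 0.8165
  s(X_2) = √(7) = 2.6458

Step 3 — r_{ij} = s_{ij} / (s_i · s_j):
  r[X_1,X_1] = 1 (diagonal).
  r[X_1,X_2] = -1 / (0.8165 · 2.6458) = -1 / 2.1602 = -0.4629
  r[X_2,X_2] = 1 (diagonal).

R is symmetric with unit diagonal. Assembling:

R = [[1, -0.4629],
 [-0.4629, 1]]


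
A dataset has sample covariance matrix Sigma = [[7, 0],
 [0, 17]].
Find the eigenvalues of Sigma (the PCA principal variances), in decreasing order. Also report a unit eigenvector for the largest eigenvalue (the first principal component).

Step 1 — characteristic polynomial of 2×2 Sigma:
  det(Sigma - λI) = λ² - trace · λ + det = 0.
  trace = 7 + 17 = 24, det = 7·17 - (0)² = 119.
Step 2 — discriminant:
  Δ = trace² - 4·det = 576 - 476 = 100.
Step 3 — eigenvalues:
  λ = (trace ± √Δ)/2 = (24 ± 10)/2,
  λ_1 = 17,  λ_2 = 7.

Step 4 — unit eigenvector for λ_1: Sigma is diagonal, so its eigenvectors are the coordinate axes. λ_1 = 17 is the diagonal entry on the second coordinate axis, hence
  v_1 = (0, 1) (||v_1|| = 1).

λ_1 = 17,  λ_2 = 7;  v_1 ≈ (0, 1)


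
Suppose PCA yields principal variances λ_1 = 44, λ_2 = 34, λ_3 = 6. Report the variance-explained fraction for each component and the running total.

Step 1 — total variance = trace(Sigma) = Σ λ_i = 44 + 34 + 6 = 84.

Step 2 — fraction explained by component i = λ_i / Σ λ:
  PC1: 44/84 = 0.5238
  PC2: 34/84 = 0.4048
  PC3: 6/84 = 0.0714

Step 3 — cumulative fraction after k components = (λ_1 + ... + λ_k) / Σ λ:
  k = 1: 44/84 = 0.5238
  k = 2: (44 + 34)/84 = 78/84 = 0.9286
  k = 3: (44 + 34 + 6)/84 = 84/84 = 1

Summary (fraction, with percent):

explained: PC1 0.5238 (52.38%), PC2 0.4048 (40.48%), PC3 0.0714 (7.14%);  cumulative: 0.5238, 0.9286, 1


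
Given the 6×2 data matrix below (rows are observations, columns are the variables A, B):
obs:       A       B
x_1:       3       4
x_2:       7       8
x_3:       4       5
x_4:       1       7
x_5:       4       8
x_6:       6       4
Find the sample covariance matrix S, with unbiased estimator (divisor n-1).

Step 1 — column means:
  mean(A) = (3 + 7 + 4 + 1 + 4 + 6) / 6 = 25/6 = 4.1667
  mean(B) = (4 + 8 + 5 + 7 + 8 + 4) / 6 = 36/6 = 6

Step 2 — sample covariance S[i,j] = (1/(n-1)) · Σ_k (x_{k,i} - mean_i) · (x_{k,j} - mean_j), with n-1 = 5.
  S[A,A] = ((-1.1667)·(-1.1667) + (2.8333)·(2.8333) + (-0.1667)·(-0.1667) + (-3.1667)·(-3.1667) + (-0.1667)·(-0.1667) + (1.8333)·(1.8333)) / 5 = 22.8333/5 = 4.5667
  S[A,B] = ((-1.1667)·(-2) + (2.8333)·(2) + (-0.1667)·(-1) + (-3.1667)·(1) + (-0.1667)·(2) + (1.8333)·(-2)) / 5 = 1/5 = 0.2
  S[B,B] = ((-2)·(-2) + (2)·(2) + (-1)·(-1) + (1)·(1) + (2)·(2) + (-2)·(-2)) / 5 = 18/5 = 3.6

S is symmetric (S[j,i] = S[i,j]). Assembling:

S = [[4.5667, 0.2],
 [0.2, 3.6]]


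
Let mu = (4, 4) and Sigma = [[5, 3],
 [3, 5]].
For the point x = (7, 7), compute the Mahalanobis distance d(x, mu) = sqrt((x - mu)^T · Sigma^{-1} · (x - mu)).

Step 1 — centre the observation: (x - mu) = (3, 3).

Step 2 — invert Sigma. det(Sigma) = 5·5 - (3)² = 16.
  Sigma^{-1} = (1/det) · [[d, -b], [-b, a]] = [[0.3125, -0.1875],
 [-0.1875, 0.3125]].

Step 3 — form the quadratic (x - mu)^T · Sigma^{-1} · (x - mu):
  Sigma^{-1} · (x - mu) = (0.375, 0.375).
  (x - mu)^T · [Sigma^{-1} · (x - mu)] = (3)·(0.375) + (3)·(0.375) = 2.25.

Step 4 — take square root: d = √(2.25) ≈ 1.5.

d(x, mu) = √(2.25) ≈ 1.5


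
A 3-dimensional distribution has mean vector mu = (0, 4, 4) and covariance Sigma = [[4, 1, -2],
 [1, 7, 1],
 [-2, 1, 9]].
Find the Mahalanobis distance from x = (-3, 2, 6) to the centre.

Step 1 — centre the observation: (x - mu) = (-3, -2, 2).

Step 2 — invert Sigma (cofactor / det for 3×3, or solve directly):
  Sigma^{-1} = [[0.2995, -0.0531, 0.0725],
 [-0.0531, 0.1546, -0.029],
 [0.0725, -0.029, 0.1304]].

Step 3 — form the quadratic (x - mu)^T · Sigma^{-1} · (x - mu):
  Sigma^{-1} · (x - mu) = (-0.6473, -0.2077, 0.1014).
  (x - mu)^T · [Sigma^{-1} · (x - mu)] = (-3)·(-0.6473) + (-2)·(-0.2077) + (2)·(0.1014) = 2.5604.

Step 4 — take square root: d = √(2.5604) ≈ 1.6001.

d(x, mu) = √(2.5604) ≈ 1.6001


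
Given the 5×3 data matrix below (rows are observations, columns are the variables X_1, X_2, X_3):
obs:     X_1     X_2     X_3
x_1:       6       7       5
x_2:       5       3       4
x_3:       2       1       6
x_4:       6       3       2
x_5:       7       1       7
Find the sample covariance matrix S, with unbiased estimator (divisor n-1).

Step 1 — column means:
  mean(X_1) = (6 + 5 + 2 + 6 + 7) / 5 = 26/5 = 5.2
  mean(X_2) = (7 + 3 + 1 + 3 + 1) / 5 = 15/5 = 3
  mean(X_3) = (5 + 4 + 6 + 2 + 7) / 5 = 24/5 = 4.8

Step 2 — sample covariance S[i,j] = (1/(n-1)) · Σ_k (x_{k,i} - mean_i) · (x_{k,j} - mean_j), with n-1 = 4.
  S[X_1,X_1] = ((0.8)·(0.8) + (-0.2)·(-0.2) + (-3.2)·(-3.2) + (0.8)·(0.8) + (1.8)·(1.8)) / 4 = 14.8/4 = 3.7
  S[X_1,X_2] = ((0.8)·(4) + (-0.2)·(0) + (-3.2)·(-2) + (0.8)·(0) + (1.8)·(-2)) / 4 = 6/4 = 1.5
  S[X_1,X_3] = ((0.8)·(0.2) + (-0.2)·(-0.8) + (-3.2)·(1.2) + (0.8)·(-2.8) + (1.8)·(2.2)) / 4 = -1.8/4 = -0.45
  S[X_2,X_2] = ((4)·(4) + (0)·(0) + (-2)·(-2) + (0)·(0) + (-2)·(-2)) / 4 = 24/4 = 6
  S[X_2,X_3] = ((4)·(0.2) + (0)·(-0.8) + (-2)·(1.2) + (0)·(-2.8) + (-2)·(2.2)) / 4 = -6/4 = -1.5
  S[X_3,X_3] = ((0.2)·(0.2) + (-0.8)·(-0.8) + (1.2)·(1.2) + (-2.8)·(-2.8) + (2.2)·(2.2)) / 4 = 14.8/4 = 3.7

S is symmetric (S[j,i] = S[i,j]). Assembling:

S = [[3.7, 1.5, -0.45],
 [1.5, 6, -1.5],
 [-0.45, -1.5, 3.7]]


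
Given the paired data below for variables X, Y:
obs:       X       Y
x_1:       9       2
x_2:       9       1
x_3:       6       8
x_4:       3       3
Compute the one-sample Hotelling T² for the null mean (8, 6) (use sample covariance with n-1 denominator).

Step 1 — sample mean vector:
  mean(X) = (9 + 9 + 6 + 3) / 4 = 27/4 = 6.75
  mean(Y) = (2 + 1 + 8 + 3) / 4 = 14/4 = 3.5
  x̄ = (6.75, 3.5),  deviation x̄ - mu_0 = (6.75, 3.5) - (8, 6) = (-1.25, -2.5).

Step 2 — sample covariance matrix, S[i,j] = (1/(n-1)) · Σ_k (x_{k,i} - mean_i) · (x_{k,j} - mean_j), divisor n-1 = 3:
  S[X,X] = ((2.25)·(2.25) + (2.25)·(2.25) + (-0.75)·(-0.75) + (-3.75)·(-3.75)) / 3 = 24.75/3 = 8.25
  S[X,Y] = ((2.25)·(-1.5) + (2.25)·(-2.5) + (-0.75)·(4.5) + (-3.75)·(-0.5)) / 3 = -10.5/3 = -3.5
  S[Y,Y] = ((-1.5)·(-1.5) + (-2.5)·(-2.5) + (4.5)·(4.5) + (-0.5)·(-0.5)) / 3 = 29/3 = 9.6667
  S = [[8.25, -3.5],
 [-3.5, 9.6667]].

Step 3 — invert S. det(S) = 8.25·9.6667 - (-3.5)² = 67.5.
  S^{-1} = (1/det) · [[d, -b], [-b, a]] = [[0.1432, 0.0519],
 [0.0519, 0.1222]].

Step 4 — quadratic form (x̄ - mu_0)^T · S^{-1} · (x̄ - mu_0):
  S^{-1} · (x̄ - mu_0) = (-0.3086, -0.3704),
  (x̄ - mu_0)^T · [...] = (-1.25)·(-0.3086) + (-2.5)·(-0.3704) = 1.3117.

Step 5 — scale by n: T² = 4 · 1.3117 = 5.2469.

T² ≈ 5.2469


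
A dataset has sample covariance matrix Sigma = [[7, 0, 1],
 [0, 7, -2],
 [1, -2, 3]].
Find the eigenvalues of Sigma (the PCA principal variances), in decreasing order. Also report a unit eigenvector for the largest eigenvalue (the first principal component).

Step 1 — characteristic polynomial p(λ) = det(λI - Sigma) = λ³ - tr·λ² + c_1·λ - det, where tr = trace, c_1 = sum of the principal 2×2 minors, det = det(Sigma):
  tr = 7 + 7 + 3 = 17,
  c_1 = (7·7 - (0)²) + (7·3 - (1)²) + (7·3 - (-2)²) = 49 + 20 + 17 = 86,
  det = 7·(7·3 - (-2)²) - (0)·((0)·3 - (-2)·(1)) + (1)·((0)·(-2) - 7·(1)) = 7·(17) - (0)·(2) + (1)·(-7) = 112.
  So p(λ) = λ³ - 17λ² + 86λ - 112.
Step 2 — look for an integer root (rational root theorem: any rational root is an integer divisor of 112). Testing λ = 2:
  p(2) = 8 - 68 + 172 - 112 = 0  ✓
  Dividing out (λ - 2): p(λ) = (λ - 2)(λ² - 15λ + 56).
Step 3 — remaining eigenvalues from the quadratic λ² - 15λ + 56 = 0:
  Δ = 15² - 4·56 = 225 - 224 = 1,  λ = (15 ± √1)/2 = (15 ± 1)/2 = 8 or 7.
  Sorted: λ_1 = 8,  λ_2 = 7,  λ_3 = 2  (check: sum = 17 = tr ✓).

Step 4 — unit eigenvector for λ_1 = 8: v spans the null space of (Sigma - λ_1 I), whose rows are
  r_1 = (-1, 0, 1),  r_2 = (0, -1, -2),  r_3 = (1, -2, -5).
  v is orthogonal to every row, so take v ∝ r_1 × r_2 = ((0)·(-2) - (1)·(-1), (1)·(0) - (-1)·(-2), (-1)·(-1) - (0)·(0)) = (1, -2, 1).
  Let u = (1, -2, 1).
  ||u|| = √((1)² + (-2)² + (1)²) = √(6) ≈ 2.4495,  v_1 = u/||u|| ≈ (0.4082, -0.8165, 0.4082) (||v_1|| = 1).

λ_1 = 8,  λ_2 = 7,  λ_3 = 2;  v_1 ≈ (0.4082, -0.8165, 0.4082)


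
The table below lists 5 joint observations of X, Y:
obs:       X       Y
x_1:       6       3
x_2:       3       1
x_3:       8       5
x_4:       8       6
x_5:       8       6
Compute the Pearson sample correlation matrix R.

Step 1 — column means:
  mean(X) = (6 + 3 + 8 + 8 + 8) / 5 = 33/5 = 6.6
  mean(Y) = (3 + 1 + 5 + 6 + 6) / 5 = 21/5 = 4.2

Step 2 — sample variances and covariances s[i,j] = (1/(n-1)) · Σ_k (x_{k,i} - mean_i) · (x_{k,j} - mean_j), with n-1 = 4:
  s[X,X] = ((-0.6)·(-0.6) + (-3.6)·(-3.6) + (1.4)·(1.4) + (1.4)·(1.4) + (1.4)·(1.4)) / 4 = 19.2/4 = 4.8
  s[X,Y] = ((-0.6)·(-1.2) + (-3.6)·(-3.2) + (1.4)·(0.8) + (1.4)·(1.8) + (1.4)·(1.8)) / 4 = 18.4/4 = 4.6
  s[Y,Y] = ((-1.2)·(-1.2) + (-3.2)·(-3.2) + (0.8)·(0.8) + (1.8)·(1.8) + (1.8)·(1.8)) / 4 = 18.8/4 = 4.7
  Sample standard deviations s_i = √(s[i,i]):
  s(X) = √(4.8) = 2.1909
  s(Y) = √(4.7) = 2.1679

Step 3 — r_{ij} = s_{ij} / (s_i · s_j):
  r[X,X] = 1 (diagonal).
  r[X,Y] = 4.6 / (2.1909 · 2.1679) = 4.6 / 4.7497 = 0.9685
  r[Y,Y] = 1 (diagonal).

R is symmetric with unit diagonal. Assembling:

R = [[1, 0.9685],
 [0.9685, 1]]


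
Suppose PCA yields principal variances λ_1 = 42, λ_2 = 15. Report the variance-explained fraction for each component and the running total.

Step 1 — total variance = trace(Sigma) = Σ λ_i = 42 + 15 = 57.

Step 2 — fraction explained by component i = λ_i / Σ λ:
  PC1: 42/57 = 0.7368
  PC2: 15/57 = 0.2632

Step 3 — cumulative fraction after k components = (λ_1 + ... + λ_k) / Σ λ:
  k = 1: 42/57 = 0.7368
  k = 2: (42 + 15)/57 = 57/57 = 1

Summary (fraction, with percent):

explained: PC1 0.7368 (73.68%), PC2 0.2632 (26.32%);  cumulative: 0.7368, 1


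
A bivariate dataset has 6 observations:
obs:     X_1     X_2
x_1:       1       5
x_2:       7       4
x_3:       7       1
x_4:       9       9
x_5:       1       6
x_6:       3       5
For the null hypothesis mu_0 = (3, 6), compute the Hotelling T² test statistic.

Step 1 — sample mean vector:
  mean(X_1) = (1 + 7 + 7 + 9 + 1 + 3) / 6 = 28/6 = 4.6667
  mean(X_2) = (5 + 4 + 1 + 9 + 6 + 5) / 6 = 30/6 = 5
  x̄ = (4.6667, 5),  deviation x̄ - mu_0 = (4.6667, 5) - (3, 6) = (1.6667, -1).

Step 2 — sample covariance matrix, S[i,j] = (1/(n-1)) · Σ_k (x_{k,i} - mean_i) · (x_{k,j} - mean_j), divisor n-1 = 5:
  S[X_1,X_1] = ((-3.6667)·(-3.6667) + (2.3333)·(2.3333) + (2.3333)·(2.3333) + (4.3333)·(4.3333) + (-3.6667)·(-3.6667) + (-1.6667)·(-1.6667)) / 5 = 59.3333/5 = 11.8667
  S[X_1,X_2] = ((-3.6667)·(0) + (2.3333)·(-1) + (2.3333)·(-4) + (4.3333)·(4) + (-3.6667)·(1) + (-1.6667)·(0)) / 5 = 2/5 = 0.4
  S[X_2,X_2] = ((0)·(0) + (-1)·(-1) + (-4)·(-4) + (4)·(4) + (1)·(1) + (0)·(0)) / 5 = 34/5 = 6.8
  S = [[11.8667, 0.4],
 [0.4, 6.8]].

Step 3 — invert S. det(S) = 11.8667·6.8 - (0.4)² = 80.5333.
  S^{-1} = (1/det) · [[d, -b], [-b, a]] = [[0.0844, -0.005],
 [-0.005, 0.1474]].

Step 4 — quadratic form (x̄ - mu_0)^T · S^{-1} · (x̄ - mu_0):
  S^{-1} · (x̄ - mu_0) = (0.1457, -0.1556),
  (x̄ - mu_0)^T · [...] = (1.6667)·(0.1457) + (-1)·(-0.1556) = 0.3985.

Step 5 — scale by n: T² = 6 · 0.3985 = 2.3907.

T² ≈ 2.3907


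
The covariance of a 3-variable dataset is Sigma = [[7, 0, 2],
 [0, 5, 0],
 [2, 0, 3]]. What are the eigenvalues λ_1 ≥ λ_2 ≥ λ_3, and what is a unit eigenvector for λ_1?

Step 1 — characteristic polynomial p(λ) = det(λI - Sigma) = λ³ - tr·λ² + c_1·λ - det, where tr = trace, c_1 = sum of the principal 2×2 minors, det = det(Sigma):
  tr = 7 + 5 + 3 = 15,
  c_1 = (7·5 - (0)²) + (7·3 - (2)²) + (5·3 - (0)²) = 35 + 17 + 15 = 67,
  det = 7·(5·3 - (0)²) - (0)·((0)·3 - (0)·(2)) + (2)·((0)·(0) - 5·(2)) = 7·(15) - (0)·(0) + (2)·(-10) = 85.
  So p(λ) = λ³ - 15λ² + 67λ - 85.
Step 2 — look for an integer root (rational root theorem: any rational root is an integer divisor of 85). Testing λ = 5:
  p(5) = 125 - 375 + 335 - 85 = 0  ✓
  Dividing out (λ - 5): p(λ) = (λ - 5)(λ² - 10λ + 17).
Step 3 — remaining eigenvalues from the quadratic λ² - 10λ + 17 = 0:
  Δ = 10² - 4·17 = 100 - 68 = 32,  λ = (10 ± √32)/2 = (10 ± 5.6569)/2 ≈ 7.8284 or 2.1716.
  Sorted: λ_1 = 7.8284,  λ_2 = 5,  λ_3 = 2.1716  (check: sum = 15 = tr ✓).

Step 4 — unit eigenvector for λ_1 ≈ 7.8284: v spans the null space of (Sigma - λ_1 I), whose rows are
  r_1 = (-0.8284, 0, 2),  r_2 = (0, -2.8284, 0),  r_3 = (2, 0, -4.8284).
  v is orthogonal to every row, so take v ∝ r_1 × r_2 = ((0)·(0) - (2)·(-2.8284), (2)·(0) - (-0.8284)·(0), (-0.8284)·(-2.8284) - (0)·(0)) ≈ (5.6569, 0, 2.3431).
  Let u = (5.6569, 0, 2.3431).
  ||u|| = √((5.6569)² + (0)² + (2.3431)²) = √(37.4903) ≈ 6.1229,  v_1 = u/||u|| ≈ (0.9239, 0, 0.3827) (||v_1|| = 1).

λ_1 = 7.8284,  λ_2 = 5,  λ_3 = 2.1716;  v_1 ≈ (0.9239, 0, 0.3827)


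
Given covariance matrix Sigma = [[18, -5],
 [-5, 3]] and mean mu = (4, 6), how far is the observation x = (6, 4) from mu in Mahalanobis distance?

Step 1 — centre the observation: (x - mu) = (2, -2).

Step 2 — invert Sigma. det(Sigma) = 18·3 - (-5)² = 29.
  Sigma^{-1} = (1/det) · [[d, -b], [-b, a]] = [[0.1034, 0.1724],
 [0.1724, 0.6207]].

Step 3 — form the quadratic (x - mu)^T · Sigma^{-1} · (x - mu):
  Sigma^{-1} · (x - mu) = (-0.1379, -0.8966).
  (x - mu)^T · [Sigma^{-1} · (x - mu)] = (2)·(-0.1379) + (-2)·(-0.8966) = 1.5172.

Step 4 — take square root: d = √(1.5172) ≈ 1.2318.

d(x, mu) = √(1.5172) ≈ 1.2318


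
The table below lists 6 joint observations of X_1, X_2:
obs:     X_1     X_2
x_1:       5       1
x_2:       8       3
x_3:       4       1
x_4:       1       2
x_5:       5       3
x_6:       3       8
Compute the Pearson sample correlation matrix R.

Step 1 — column means:
  mean(X_1) = (5 + 8 + 4 + 1 + 5 + 3) / 6 = 26/6 = 4.3333
  mean(X_2) = (1 + 3 + 1 + 2 + 3 + 8) / 6 = 18/6 = 3

Step 2 — sample variances and covariances s[i,j] = (1/(n-1)) · Σ_k (x_{k,i} - mean_i) · (x_{k,j} - mean_j), with n-1 = 5:
  s[X_1,X_1] = ((0.6667)·(0.6667) + (3.6667)·(3.6667) + (-0.3333)·(-0.3333) + (-3.3333)·(-3.3333) + (0.6667)·(0.6667) + (-1.3333)·(-1.3333)) / 5 = 27.3333/5 = 5.4667
  s[X_1,X_2] = ((0.6667)·(-2) + (3.6667)·(0) + (-0.3333)·(-2) + (-3.3333)·(-1) + (0.6667)·(0) + (-1.3333)·(5)) / 5 = -4/5 = -0.8
  s[X_2,X_2] = ((-2)·(-2) + (0)·(0) + (-2)·(-2) + (-1)·(-1) + (0)·(0) + (5)·(5)) / 5 = 34/5 = 6.8
  Sample standard deviations s_i = √(s[i,i]):
  s(X_1) = √(5.4667) = 2.3381
  s(X_2) = √(6.8) = 2.6077

Step 3 — r_{ij} = s_{ij} / (s_i · s_j):
  r[X_1,X_1] = 1 (diagonal).
  r[X_1,X_2] = -0.8 / (2.3381 · 2.6077) = -0.8 / 6.097 = -0.1312
  r[X_2,X_2] = 1 (diagonal).

R is symmetric with unit diagonal. Assembling:

R = [[1, -0.1312],
 [-0.1312, 1]]


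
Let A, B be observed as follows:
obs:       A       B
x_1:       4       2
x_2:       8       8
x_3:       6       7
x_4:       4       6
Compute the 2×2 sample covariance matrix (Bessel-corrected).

Step 1 — column means:
  mean(A) = (4 + 8 + 6 + 4) / 4 = 22/4 = 5.5
  mean(B) = (2 + 8 + 7 + 6) / 4 = 23/4 = 5.75

Step 2 — sample covariance S[i,j] = (1/(n-1)) · Σ_k (x_{k,i} - mean_i) · (x_{k,j} - mean_j), with n-1 = 3.
  S[A,A] = ((-1.5)·(-1.5) + (2.5)·(2.5) + (0.5)·(0.5) + (-1.5)·(-1.5)) / 3 = 11/3 = 3.6667
  S[A,B] = ((-1.5)·(-3.75) + (2.5)·(2.25) + (0.5)·(1.25) + (-1.5)·(0.25)) / 3 = 11.5/3 = 3.8333
  S[B,B] = ((-3.75)·(-3.75) + (2.25)·(2.25) + (1.25)·(1.25) + (0.25)·(0.25)) / 3 = 20.75/3 = 6.9167

S is symmetric (S[j,i] = S[i,j]). Assembling:

S = [[3.6667, 3.8333],
 [3.8333, 6.9167]]


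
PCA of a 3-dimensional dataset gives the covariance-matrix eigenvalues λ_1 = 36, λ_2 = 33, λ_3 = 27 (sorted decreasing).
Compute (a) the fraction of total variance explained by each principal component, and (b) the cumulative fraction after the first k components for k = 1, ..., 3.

Step 1 — total variance = trace(Sigma) = Σ λ_i = 36 + 33 + 27 = 96.

Step 2 — fraction explained by component i = λ_i / Σ λ:
  PC1: 36/96 = 0.375
  PC2: 33/96 = 0.3438
  PC3: 27/96 = 0.2812

Step 3 — cumulative fraction after k components = (λ_1 + ... + λ_k) / Σ λ:
  k = 1: 36/96 = 0.375
  k = 2: (36 + 33)/96 = 69/96 = 0.7188
  k = 3: (36 + 33 + 27)/96 = 96/96 = 1

Summary (fraction, with percent):

explained: PC1 0.375 (37.5%), PC2 0.3438 (34.38%), PC3 0.2812 (28.12%);  cumulative: 0.375, 0.7188, 1


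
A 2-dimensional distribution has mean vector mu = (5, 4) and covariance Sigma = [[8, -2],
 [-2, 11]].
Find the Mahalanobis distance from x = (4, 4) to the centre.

Step 1 — centre the observation: (x - mu) = (-1, 0).

Step 2 — invert Sigma. det(Sigma) = 8·11 - (-2)² = 84.
  Sigma^{-1} = (1/det) · [[d, -b], [-b, a]] = [[0.131, 0.0238],
 [0.0238, 0.0952]].

Step 3 — form the quadratic (x - mu)^T · Sigma^{-1} · (x - mu):
  Sigma^{-1} · (x - mu) = (-0.131, -0.0238).
  (x - mu)^T · [Sigma^{-1} · (x - mu)] = (-1)·(-0.131) + (0)·(-0.0238) = 0.131.

Step 4 — take square root: d = √(0.131) ≈ 0.3619.

d(x, mu) = √(0.131) ≈ 0.3619
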